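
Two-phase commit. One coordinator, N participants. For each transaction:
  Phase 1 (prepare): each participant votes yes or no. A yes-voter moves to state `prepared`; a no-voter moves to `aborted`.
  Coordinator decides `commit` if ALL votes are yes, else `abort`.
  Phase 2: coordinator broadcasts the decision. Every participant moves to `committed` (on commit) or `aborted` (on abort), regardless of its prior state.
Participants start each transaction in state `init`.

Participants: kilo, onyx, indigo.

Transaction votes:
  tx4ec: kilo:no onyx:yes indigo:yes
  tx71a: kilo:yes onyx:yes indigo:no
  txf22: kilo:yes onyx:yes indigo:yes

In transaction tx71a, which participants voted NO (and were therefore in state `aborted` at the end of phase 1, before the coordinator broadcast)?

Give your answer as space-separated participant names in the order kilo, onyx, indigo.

Answer: indigo

Derivation:
Txn tx71a phase 1: kilo yes -> prepared; onyx yes -> prepared; indigo no -> aborted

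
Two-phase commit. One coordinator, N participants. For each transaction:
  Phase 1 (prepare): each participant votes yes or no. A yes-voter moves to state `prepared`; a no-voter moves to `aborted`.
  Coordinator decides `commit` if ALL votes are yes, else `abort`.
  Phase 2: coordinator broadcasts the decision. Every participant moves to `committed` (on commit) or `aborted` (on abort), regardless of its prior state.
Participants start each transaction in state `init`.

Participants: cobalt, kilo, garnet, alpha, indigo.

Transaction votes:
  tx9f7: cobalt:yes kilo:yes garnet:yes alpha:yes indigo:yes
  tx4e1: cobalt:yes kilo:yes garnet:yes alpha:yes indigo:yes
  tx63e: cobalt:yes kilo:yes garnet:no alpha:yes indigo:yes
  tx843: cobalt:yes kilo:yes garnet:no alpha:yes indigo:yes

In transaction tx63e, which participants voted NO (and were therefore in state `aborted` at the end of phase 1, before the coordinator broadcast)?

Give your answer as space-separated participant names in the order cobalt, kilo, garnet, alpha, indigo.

Txn tx63e phase 1: cobalt yes -> prepared; kilo yes -> prepared; garnet no -> aborted; alpha yes -> prepared; indigo yes -> prepared

Answer: garnet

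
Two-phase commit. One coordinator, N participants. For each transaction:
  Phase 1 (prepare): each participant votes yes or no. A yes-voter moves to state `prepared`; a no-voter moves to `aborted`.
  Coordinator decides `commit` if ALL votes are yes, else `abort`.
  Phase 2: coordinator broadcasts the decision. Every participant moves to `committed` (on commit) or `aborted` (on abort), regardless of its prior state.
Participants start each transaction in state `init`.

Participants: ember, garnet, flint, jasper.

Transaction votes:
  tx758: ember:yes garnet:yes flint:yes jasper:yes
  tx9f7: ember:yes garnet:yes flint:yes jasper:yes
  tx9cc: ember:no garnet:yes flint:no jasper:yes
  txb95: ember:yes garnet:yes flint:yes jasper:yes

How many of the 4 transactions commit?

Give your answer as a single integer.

tx758: all yes -> commit (commits=1)
tx9f7: all yes -> commit (commits=2)
tx9cc: no from ember, flint -> abort (commits=2)
txb95: all yes -> commit (commits=3)

Answer: 3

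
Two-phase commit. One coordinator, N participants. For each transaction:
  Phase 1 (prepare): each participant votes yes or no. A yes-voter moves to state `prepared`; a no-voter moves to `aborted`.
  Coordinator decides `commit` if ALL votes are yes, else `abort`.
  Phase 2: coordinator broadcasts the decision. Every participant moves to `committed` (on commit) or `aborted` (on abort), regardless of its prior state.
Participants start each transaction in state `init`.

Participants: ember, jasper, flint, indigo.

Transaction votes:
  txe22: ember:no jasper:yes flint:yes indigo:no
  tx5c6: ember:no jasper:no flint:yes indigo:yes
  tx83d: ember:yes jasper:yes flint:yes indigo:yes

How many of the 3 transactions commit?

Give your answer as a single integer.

Answer: 1

Derivation:
txe22: no from ember, indigo -> abort (commits=0)
tx5c6: no from ember, jasper -> abort (commits=0)
tx83d: all yes -> commit (commits=1)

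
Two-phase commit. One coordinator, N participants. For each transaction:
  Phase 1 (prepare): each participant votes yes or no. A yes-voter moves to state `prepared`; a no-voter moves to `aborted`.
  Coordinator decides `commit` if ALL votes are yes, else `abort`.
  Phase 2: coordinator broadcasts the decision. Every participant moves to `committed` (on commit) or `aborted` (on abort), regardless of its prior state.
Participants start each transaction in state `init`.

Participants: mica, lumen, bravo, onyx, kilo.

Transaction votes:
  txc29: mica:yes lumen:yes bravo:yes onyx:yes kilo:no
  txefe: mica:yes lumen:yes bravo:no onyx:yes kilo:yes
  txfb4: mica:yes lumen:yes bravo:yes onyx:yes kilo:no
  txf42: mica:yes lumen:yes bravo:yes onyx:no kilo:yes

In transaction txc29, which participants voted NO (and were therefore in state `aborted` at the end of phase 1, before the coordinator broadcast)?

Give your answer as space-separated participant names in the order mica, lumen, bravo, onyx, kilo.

Txn txc29 phase 1: mica yes -> prepared; lumen yes -> prepared; bravo yes -> prepared; onyx yes -> prepared; kilo no -> aborted

Answer: kilo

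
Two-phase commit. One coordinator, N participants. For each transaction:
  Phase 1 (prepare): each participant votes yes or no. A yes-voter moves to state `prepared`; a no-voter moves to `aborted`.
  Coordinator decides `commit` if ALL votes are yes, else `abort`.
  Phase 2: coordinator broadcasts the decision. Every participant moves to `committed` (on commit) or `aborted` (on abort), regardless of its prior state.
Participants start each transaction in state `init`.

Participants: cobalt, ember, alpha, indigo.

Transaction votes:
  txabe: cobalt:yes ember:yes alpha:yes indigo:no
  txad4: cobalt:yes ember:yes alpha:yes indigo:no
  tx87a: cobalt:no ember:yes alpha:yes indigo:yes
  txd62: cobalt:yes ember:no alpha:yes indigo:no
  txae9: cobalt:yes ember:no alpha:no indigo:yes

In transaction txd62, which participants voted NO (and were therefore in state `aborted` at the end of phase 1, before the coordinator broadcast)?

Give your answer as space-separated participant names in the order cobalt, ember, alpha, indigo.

Answer: ember indigo

Derivation:
Txn txd62 phase 1: cobalt yes -> prepared; ember no -> aborted; alpha yes -> prepared; indigo no -> aborted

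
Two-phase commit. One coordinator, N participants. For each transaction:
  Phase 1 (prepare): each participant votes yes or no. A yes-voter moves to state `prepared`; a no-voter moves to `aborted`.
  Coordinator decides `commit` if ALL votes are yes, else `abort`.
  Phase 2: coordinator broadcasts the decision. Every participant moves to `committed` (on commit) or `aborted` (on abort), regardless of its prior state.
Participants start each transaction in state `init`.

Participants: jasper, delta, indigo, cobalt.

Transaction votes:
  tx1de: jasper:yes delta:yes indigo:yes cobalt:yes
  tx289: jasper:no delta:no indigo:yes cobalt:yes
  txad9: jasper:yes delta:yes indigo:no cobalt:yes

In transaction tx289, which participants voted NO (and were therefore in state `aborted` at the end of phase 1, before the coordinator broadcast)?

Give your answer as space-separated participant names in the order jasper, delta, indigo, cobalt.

Answer: jasper delta

Derivation:
Txn tx289 phase 1: jasper no -> aborted; delta no -> aborted; indigo yes -> prepared; cobalt yes -> prepared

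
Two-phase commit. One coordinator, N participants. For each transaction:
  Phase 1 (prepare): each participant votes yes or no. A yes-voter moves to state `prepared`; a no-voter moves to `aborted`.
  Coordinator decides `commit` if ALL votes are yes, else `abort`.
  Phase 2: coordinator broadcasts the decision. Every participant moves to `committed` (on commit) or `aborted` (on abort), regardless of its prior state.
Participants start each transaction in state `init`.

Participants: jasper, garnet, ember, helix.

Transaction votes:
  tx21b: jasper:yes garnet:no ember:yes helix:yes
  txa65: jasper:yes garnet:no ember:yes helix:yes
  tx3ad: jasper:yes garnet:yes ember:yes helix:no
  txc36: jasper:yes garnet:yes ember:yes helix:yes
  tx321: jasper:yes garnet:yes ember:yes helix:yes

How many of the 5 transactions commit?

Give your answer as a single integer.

Answer: 2

Derivation:
tx21b: no from garnet -> abort (commits=0)
txa65: no from garnet -> abort (commits=0)
tx3ad: no from helix -> abort (commits=0)
txc36: all yes -> commit (commits=1)
tx321: all yes -> commit (commits=2)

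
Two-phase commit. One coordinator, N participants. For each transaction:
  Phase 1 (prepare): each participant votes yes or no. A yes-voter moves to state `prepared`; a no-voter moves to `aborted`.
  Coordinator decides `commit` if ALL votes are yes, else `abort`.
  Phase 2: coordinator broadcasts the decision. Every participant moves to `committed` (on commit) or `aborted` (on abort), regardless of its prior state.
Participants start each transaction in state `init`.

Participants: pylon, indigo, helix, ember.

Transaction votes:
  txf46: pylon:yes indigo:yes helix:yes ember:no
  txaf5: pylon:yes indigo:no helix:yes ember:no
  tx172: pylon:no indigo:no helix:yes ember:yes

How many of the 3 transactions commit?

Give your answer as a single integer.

Answer: 0

Derivation:
txf46: no from ember -> abort (commits=0)
txaf5: no from indigo, ember -> abort (commits=0)
tx172: no from pylon, indigo -> abort (commits=0)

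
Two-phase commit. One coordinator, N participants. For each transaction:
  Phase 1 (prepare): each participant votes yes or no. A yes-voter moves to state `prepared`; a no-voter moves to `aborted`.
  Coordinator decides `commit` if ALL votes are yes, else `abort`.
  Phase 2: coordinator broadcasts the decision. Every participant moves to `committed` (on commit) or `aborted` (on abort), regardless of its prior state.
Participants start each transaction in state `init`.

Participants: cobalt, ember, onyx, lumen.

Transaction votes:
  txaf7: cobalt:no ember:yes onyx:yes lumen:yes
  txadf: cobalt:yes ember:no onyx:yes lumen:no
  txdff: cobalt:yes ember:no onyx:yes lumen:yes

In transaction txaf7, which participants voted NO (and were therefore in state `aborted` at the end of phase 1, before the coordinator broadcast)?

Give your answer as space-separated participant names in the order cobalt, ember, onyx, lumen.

Answer: cobalt

Derivation:
Txn txaf7 phase 1: cobalt no -> aborted; ember yes -> prepared; onyx yes -> prepared; lumen yes -> prepared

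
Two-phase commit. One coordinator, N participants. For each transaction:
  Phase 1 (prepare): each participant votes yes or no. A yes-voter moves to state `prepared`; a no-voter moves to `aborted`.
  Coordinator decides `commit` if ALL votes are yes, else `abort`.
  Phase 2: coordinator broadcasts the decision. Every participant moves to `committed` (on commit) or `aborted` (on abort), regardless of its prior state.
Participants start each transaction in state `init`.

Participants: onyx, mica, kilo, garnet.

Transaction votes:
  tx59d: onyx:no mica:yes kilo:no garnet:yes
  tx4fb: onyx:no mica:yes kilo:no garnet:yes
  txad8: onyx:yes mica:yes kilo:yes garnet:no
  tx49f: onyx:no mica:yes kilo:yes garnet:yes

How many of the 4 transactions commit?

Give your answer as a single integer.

Answer: 0

Derivation:
tx59d: no from onyx, kilo -> abort (commits=0)
tx4fb: no from onyx, kilo -> abort (commits=0)
txad8: no from garnet -> abort (commits=0)
tx49f: no from onyx -> abort (commits=0)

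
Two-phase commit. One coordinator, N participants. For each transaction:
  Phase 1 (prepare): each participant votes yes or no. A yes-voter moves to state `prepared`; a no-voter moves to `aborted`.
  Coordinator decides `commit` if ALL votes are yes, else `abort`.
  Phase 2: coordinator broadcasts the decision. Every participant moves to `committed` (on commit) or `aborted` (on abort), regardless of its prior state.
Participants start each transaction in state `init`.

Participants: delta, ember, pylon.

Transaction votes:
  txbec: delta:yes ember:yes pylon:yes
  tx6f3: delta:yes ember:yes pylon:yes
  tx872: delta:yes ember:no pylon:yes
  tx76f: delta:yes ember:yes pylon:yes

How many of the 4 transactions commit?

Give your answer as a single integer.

Answer: 3

Derivation:
txbec: all yes -> commit (commits=1)
tx6f3: all yes -> commit (commits=2)
tx872: no from ember -> abort (commits=2)
tx76f: all yes -> commit (commits=3)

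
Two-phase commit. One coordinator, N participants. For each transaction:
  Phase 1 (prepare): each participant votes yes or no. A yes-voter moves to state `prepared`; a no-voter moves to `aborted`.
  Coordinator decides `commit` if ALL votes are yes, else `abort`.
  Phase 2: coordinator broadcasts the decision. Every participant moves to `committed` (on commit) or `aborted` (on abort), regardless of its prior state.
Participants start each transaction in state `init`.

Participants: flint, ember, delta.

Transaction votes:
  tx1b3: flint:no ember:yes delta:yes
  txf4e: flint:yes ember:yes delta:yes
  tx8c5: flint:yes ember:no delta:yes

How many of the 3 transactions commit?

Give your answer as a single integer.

tx1b3: no from flint -> abort (commits=0)
txf4e: all yes -> commit (commits=1)
tx8c5: no from ember -> abort (commits=1)

Answer: 1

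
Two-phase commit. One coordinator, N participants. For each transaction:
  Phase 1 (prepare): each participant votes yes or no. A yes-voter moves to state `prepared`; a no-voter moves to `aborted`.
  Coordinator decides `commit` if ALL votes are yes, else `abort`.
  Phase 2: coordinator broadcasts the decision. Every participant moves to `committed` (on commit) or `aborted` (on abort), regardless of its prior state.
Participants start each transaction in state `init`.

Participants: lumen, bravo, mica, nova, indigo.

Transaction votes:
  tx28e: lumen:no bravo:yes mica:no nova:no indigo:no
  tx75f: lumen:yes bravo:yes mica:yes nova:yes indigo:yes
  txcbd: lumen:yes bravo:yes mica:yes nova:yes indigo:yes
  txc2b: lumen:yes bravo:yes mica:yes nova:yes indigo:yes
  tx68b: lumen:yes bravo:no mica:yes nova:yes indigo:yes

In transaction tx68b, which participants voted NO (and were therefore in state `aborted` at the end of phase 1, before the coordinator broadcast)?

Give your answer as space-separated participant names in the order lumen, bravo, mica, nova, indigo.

Txn tx68b phase 1: lumen yes -> prepared; bravo no -> aborted; mica yes -> prepared; nova yes -> prepared; indigo yes -> prepared

Answer: bravo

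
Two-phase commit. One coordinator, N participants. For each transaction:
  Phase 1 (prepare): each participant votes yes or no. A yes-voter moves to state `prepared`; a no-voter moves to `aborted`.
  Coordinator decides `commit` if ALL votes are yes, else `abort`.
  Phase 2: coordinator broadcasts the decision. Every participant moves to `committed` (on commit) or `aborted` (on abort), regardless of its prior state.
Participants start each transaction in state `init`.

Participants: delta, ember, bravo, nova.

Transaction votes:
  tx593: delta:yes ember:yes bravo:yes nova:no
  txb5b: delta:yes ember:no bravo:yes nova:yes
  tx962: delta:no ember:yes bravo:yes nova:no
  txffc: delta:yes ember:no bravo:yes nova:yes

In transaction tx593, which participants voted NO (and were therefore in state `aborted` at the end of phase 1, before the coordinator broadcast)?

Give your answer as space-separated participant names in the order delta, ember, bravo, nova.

Txn tx593 phase 1: delta yes -> prepared; ember yes -> prepared; bravo yes -> prepared; nova no -> aborted

Answer: nova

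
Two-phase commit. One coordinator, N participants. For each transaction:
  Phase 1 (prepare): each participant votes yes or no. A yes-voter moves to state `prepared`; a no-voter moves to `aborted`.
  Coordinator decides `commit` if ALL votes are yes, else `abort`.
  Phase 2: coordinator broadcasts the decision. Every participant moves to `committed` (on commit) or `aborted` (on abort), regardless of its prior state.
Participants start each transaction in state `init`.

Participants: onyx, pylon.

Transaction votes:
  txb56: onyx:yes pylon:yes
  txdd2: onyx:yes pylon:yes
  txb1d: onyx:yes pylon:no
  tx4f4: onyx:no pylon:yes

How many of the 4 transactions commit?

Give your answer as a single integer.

txb56: all yes -> commit (commits=1)
txdd2: all yes -> commit (commits=2)
txb1d: no from pylon -> abort (commits=2)
tx4f4: no from onyx -> abort (commits=2)

Answer: 2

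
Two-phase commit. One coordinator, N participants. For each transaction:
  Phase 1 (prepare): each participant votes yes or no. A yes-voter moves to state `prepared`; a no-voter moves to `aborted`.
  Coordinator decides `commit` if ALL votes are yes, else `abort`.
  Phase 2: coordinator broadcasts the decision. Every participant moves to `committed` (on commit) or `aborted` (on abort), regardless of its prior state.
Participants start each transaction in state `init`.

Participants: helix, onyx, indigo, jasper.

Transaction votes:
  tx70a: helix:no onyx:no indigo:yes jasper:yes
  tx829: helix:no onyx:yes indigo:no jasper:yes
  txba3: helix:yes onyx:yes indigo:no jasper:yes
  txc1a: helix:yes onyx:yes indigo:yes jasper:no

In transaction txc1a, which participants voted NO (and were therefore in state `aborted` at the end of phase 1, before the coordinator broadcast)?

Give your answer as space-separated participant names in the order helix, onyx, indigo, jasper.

Answer: jasper

Derivation:
Txn txc1a phase 1: helix yes -> prepared; onyx yes -> prepared; indigo yes -> prepared; jasper no -> aborted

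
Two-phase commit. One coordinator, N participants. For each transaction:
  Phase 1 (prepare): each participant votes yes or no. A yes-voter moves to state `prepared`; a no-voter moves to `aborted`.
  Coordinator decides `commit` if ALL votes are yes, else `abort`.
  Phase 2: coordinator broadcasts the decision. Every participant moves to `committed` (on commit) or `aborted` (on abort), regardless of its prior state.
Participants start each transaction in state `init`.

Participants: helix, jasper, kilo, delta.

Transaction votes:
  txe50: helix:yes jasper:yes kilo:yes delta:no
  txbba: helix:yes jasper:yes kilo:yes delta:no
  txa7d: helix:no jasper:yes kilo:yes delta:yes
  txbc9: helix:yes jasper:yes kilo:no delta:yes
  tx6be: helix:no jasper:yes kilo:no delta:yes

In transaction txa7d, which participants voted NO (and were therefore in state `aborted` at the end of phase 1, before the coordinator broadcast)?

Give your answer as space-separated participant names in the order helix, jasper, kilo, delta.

Answer: helix

Derivation:
Txn txa7d phase 1: helix no -> aborted; jasper yes -> prepared; kilo yes -> prepared; delta yes -> prepared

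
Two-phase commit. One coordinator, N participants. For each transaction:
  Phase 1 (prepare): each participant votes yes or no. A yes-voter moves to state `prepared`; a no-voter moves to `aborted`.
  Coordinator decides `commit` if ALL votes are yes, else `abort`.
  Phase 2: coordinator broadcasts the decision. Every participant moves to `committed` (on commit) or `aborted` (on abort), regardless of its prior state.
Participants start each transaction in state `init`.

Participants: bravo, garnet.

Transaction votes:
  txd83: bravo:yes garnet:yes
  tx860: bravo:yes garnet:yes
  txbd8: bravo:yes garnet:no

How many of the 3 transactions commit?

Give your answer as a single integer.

Answer: 2

Derivation:
txd83: all yes -> commit (commits=1)
tx860: all yes -> commit (commits=2)
txbd8: no from garnet -> abort (commits=2)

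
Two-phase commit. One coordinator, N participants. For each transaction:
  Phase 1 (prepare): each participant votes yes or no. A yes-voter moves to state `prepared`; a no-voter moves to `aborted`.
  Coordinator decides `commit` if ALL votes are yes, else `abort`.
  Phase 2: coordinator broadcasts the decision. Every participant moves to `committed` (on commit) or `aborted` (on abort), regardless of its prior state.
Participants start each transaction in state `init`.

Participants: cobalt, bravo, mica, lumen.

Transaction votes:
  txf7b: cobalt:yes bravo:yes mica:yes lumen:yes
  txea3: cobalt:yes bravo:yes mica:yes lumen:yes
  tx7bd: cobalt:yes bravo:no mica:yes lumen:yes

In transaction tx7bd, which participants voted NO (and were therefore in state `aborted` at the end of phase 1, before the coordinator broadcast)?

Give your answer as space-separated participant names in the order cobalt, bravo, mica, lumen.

Answer: bravo

Derivation:
Txn tx7bd phase 1: cobalt yes -> prepared; bravo no -> aborted; mica yes -> prepared; lumen yes -> prepared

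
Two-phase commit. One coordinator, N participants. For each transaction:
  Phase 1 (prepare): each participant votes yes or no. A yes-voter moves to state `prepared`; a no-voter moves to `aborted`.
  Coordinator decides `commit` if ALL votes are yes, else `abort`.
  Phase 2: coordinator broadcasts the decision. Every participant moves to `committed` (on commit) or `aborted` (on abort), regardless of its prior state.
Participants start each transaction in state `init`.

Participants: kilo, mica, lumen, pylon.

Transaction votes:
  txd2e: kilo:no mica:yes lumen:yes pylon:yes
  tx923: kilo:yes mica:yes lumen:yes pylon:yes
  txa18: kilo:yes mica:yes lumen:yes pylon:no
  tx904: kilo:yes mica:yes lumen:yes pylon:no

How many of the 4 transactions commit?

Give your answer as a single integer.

Answer: 1

Derivation:
txd2e: no from kilo -> abort (commits=0)
tx923: all yes -> commit (commits=1)
txa18: no from pylon -> abort (commits=1)
tx904: no from pylon -> abort (commits=1)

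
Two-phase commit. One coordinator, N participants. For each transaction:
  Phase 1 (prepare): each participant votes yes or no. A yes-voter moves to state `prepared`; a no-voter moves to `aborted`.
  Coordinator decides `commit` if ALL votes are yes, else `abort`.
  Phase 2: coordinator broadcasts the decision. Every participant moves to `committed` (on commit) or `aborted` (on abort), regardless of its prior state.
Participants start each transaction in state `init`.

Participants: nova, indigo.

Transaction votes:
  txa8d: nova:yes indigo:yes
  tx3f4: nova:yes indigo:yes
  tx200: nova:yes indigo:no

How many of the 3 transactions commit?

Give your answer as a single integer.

txa8d: all yes -> commit (commits=1)
tx3f4: all yes -> commit (commits=2)
tx200: no from indigo -> abort (commits=2)

Answer: 2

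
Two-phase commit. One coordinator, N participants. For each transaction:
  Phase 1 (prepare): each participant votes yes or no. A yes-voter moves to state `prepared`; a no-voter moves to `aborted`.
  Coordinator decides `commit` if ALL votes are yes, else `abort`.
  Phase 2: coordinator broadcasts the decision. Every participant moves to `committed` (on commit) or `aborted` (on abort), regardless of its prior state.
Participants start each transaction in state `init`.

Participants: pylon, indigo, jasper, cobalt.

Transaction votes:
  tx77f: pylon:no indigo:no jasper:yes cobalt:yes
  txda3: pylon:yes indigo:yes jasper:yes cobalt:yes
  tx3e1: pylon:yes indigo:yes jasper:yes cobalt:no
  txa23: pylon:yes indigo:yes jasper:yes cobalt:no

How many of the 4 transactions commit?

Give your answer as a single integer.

Answer: 1

Derivation:
tx77f: no from pylon, indigo -> abort (commits=0)
txda3: all yes -> commit (commits=1)
tx3e1: no from cobalt -> abort (commits=1)
txa23: no from cobalt -> abort (commits=1)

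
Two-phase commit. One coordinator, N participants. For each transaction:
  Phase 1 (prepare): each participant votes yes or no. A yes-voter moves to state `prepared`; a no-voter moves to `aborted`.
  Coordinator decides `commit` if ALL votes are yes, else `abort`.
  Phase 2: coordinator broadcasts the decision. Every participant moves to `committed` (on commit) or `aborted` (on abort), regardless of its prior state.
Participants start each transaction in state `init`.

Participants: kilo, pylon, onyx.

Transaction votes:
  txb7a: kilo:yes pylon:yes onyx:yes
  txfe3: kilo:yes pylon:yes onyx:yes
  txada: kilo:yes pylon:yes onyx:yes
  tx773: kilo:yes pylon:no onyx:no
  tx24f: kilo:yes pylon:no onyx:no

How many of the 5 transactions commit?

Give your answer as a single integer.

Answer: 3

Derivation:
txb7a: all yes -> commit (commits=1)
txfe3: all yes -> commit (commits=2)
txada: all yes -> commit (commits=3)
tx773: no from pylon, onyx -> abort (commits=3)
tx24f: no from pylon, onyx -> abort (commits=3)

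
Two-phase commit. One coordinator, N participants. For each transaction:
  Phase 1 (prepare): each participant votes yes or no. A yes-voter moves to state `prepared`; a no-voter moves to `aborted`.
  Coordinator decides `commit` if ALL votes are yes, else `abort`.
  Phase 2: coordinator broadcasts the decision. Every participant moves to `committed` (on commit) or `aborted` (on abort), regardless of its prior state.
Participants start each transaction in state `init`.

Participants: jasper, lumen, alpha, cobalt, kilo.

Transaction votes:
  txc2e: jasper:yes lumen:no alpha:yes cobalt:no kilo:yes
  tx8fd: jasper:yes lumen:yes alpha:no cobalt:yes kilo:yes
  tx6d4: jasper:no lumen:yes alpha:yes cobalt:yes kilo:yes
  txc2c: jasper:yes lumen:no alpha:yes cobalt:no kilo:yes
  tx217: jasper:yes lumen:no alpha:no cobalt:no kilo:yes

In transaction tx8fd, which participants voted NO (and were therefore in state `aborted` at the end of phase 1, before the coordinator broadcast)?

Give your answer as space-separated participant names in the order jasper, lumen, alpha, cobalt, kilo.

Txn tx8fd phase 1: jasper yes -> prepared; lumen yes -> prepared; alpha no -> aborted; cobalt yes -> prepared; kilo yes -> prepared

Answer: alpha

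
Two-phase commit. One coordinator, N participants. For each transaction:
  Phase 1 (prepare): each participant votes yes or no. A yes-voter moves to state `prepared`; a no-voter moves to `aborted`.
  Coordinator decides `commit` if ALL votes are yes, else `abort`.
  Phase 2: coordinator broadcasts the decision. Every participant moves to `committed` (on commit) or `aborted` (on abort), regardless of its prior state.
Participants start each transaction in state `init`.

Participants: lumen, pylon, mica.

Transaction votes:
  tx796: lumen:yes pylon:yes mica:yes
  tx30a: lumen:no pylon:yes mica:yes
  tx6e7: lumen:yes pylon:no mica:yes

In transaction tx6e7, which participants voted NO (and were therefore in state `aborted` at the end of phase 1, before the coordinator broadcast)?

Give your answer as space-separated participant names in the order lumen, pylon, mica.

Txn tx6e7 phase 1: lumen yes -> prepared; pylon no -> aborted; mica yes -> prepared

Answer: pylon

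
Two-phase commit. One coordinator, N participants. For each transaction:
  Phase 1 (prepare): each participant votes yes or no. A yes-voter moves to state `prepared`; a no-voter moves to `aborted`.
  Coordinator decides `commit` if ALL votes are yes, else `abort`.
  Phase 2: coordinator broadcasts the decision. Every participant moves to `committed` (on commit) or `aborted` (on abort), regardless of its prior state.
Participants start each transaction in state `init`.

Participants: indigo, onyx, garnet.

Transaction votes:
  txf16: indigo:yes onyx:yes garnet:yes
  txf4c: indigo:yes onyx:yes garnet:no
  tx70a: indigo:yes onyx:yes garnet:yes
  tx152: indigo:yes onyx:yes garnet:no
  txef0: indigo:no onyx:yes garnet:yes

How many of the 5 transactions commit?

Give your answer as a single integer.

Answer: 2

Derivation:
txf16: all yes -> commit (commits=1)
txf4c: no from garnet -> abort (commits=1)
tx70a: all yes -> commit (commits=2)
tx152: no from garnet -> abort (commits=2)
txef0: no from indigo -> abort (commits=2)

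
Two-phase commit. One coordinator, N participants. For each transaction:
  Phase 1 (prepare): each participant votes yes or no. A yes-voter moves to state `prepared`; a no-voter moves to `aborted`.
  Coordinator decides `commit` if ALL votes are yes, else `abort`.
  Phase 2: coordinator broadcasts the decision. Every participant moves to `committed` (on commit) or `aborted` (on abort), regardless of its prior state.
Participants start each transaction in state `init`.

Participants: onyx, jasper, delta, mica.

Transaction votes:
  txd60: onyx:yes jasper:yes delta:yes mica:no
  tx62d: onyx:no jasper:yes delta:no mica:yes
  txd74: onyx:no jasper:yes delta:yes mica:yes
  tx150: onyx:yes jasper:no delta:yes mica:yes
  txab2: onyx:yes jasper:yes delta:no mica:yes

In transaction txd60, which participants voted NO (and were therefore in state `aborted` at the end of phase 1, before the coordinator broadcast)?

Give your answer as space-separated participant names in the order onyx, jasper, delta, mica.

Txn txd60 phase 1: onyx yes -> prepared; jasper yes -> prepared; delta yes -> prepared; mica no -> aborted

Answer: mica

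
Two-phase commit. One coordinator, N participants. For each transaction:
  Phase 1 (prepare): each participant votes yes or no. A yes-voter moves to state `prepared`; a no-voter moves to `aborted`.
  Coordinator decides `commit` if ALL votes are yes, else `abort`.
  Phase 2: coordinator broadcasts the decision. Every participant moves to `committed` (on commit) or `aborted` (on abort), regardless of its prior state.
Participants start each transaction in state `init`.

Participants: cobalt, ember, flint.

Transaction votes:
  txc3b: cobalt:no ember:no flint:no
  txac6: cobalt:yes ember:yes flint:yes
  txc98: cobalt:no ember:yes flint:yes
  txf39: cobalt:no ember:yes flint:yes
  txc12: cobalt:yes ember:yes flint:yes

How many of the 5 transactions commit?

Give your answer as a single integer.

Answer: 2

Derivation:
txc3b: no from cobalt, ember, flint -> abort (commits=0)
txac6: all yes -> commit (commits=1)
txc98: no from cobalt -> abort (commits=1)
txf39: no from cobalt -> abort (commits=1)
txc12: all yes -> commit (commits=2)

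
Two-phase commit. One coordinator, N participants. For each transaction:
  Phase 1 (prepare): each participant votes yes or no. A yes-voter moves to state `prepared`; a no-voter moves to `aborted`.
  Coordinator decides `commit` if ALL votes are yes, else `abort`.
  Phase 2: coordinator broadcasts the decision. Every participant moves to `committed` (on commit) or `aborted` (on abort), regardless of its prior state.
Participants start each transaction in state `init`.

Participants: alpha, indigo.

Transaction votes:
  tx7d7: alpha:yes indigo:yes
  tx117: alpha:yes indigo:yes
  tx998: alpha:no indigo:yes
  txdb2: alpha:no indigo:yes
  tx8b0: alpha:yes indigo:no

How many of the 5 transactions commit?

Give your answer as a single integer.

tx7d7: all yes -> commit (commits=1)
tx117: all yes -> commit (commits=2)
tx998: no from alpha -> abort (commits=2)
txdb2: no from alpha -> abort (commits=2)
tx8b0: no from indigo -> abort (commits=2)

Answer: 2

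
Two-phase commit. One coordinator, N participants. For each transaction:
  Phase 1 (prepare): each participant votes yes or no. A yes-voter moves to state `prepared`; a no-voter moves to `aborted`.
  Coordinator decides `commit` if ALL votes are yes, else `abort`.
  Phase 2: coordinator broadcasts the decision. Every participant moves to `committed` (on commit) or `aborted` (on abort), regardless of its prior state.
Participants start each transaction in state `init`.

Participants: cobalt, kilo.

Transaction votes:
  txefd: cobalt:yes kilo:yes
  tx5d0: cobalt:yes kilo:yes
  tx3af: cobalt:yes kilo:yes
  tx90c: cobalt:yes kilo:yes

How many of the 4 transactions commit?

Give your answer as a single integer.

Answer: 4

Derivation:
txefd: all yes -> commit (commits=1)
tx5d0: all yes -> commit (commits=2)
tx3af: all yes -> commit (commits=3)
tx90c: all yes -> commit (commits=4)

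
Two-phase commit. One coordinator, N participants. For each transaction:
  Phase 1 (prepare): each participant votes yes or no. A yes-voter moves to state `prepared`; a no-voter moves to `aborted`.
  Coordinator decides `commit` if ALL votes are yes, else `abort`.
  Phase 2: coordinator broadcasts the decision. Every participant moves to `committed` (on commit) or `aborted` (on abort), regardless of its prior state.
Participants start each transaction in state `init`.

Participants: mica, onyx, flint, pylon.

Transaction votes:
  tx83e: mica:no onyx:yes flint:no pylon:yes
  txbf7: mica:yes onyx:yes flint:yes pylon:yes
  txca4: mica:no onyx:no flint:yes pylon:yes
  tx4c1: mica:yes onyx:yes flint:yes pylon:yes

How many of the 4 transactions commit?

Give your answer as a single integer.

Answer: 2

Derivation:
tx83e: no from mica, flint -> abort (commits=0)
txbf7: all yes -> commit (commits=1)
txca4: no from mica, onyx -> abort (commits=1)
tx4c1: all yes -> commit (commits=2)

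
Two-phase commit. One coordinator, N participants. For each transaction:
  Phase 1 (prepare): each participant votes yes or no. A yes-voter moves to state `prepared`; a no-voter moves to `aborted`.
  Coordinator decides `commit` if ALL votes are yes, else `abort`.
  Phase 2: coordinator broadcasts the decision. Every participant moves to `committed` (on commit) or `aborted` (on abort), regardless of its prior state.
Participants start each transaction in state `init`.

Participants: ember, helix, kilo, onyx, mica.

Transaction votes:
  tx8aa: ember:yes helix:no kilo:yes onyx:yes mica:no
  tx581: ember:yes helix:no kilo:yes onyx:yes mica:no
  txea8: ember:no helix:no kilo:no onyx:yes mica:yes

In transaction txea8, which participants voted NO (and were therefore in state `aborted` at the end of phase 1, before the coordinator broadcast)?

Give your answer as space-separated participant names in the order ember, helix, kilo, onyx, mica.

Txn txea8 phase 1: ember no -> aborted; helix no -> aborted; kilo no -> aborted; onyx yes -> prepared; mica yes -> prepared

Answer: ember helix kilo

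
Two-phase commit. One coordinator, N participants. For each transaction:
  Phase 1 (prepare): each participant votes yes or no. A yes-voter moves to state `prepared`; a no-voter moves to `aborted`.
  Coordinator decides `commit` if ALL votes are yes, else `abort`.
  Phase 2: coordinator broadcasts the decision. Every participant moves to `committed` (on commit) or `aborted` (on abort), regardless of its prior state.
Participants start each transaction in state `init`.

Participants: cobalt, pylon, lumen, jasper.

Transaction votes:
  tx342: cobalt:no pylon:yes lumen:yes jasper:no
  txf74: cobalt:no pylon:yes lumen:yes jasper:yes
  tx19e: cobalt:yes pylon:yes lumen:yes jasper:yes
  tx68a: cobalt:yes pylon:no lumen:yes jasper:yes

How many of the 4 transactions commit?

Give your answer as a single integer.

tx342: no from cobalt, jasper -> abort (commits=0)
txf74: no from cobalt -> abort (commits=0)
tx19e: all yes -> commit (commits=1)
tx68a: no from pylon -> abort (commits=1)

Answer: 1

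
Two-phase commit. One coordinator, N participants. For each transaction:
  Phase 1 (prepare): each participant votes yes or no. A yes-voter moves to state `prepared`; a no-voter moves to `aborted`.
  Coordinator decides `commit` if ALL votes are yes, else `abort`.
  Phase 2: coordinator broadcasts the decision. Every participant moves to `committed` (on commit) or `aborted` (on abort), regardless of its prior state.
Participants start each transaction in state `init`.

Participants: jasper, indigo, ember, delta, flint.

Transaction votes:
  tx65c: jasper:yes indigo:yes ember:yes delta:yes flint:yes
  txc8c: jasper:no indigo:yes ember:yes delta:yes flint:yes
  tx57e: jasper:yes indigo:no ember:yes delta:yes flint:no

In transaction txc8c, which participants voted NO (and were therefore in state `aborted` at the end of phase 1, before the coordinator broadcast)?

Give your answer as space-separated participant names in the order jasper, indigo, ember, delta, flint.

Txn txc8c phase 1: jasper no -> aborted; indigo yes -> prepared; ember yes -> prepared; delta yes -> prepared; flint yes -> prepared

Answer: jasper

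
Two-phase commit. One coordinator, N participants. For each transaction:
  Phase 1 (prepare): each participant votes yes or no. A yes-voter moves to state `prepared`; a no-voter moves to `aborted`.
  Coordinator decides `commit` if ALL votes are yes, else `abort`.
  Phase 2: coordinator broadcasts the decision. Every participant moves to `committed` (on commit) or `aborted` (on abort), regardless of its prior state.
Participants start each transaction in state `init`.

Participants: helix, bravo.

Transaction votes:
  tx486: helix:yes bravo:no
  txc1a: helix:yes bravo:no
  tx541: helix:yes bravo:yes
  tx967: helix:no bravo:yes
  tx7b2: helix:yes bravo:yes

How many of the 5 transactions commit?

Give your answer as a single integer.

Answer: 2

Derivation:
tx486: no from bravo -> abort (commits=0)
txc1a: no from bravo -> abort (commits=0)
tx541: all yes -> commit (commits=1)
tx967: no from helix -> abort (commits=1)
tx7b2: all yes -> commit (commits=2)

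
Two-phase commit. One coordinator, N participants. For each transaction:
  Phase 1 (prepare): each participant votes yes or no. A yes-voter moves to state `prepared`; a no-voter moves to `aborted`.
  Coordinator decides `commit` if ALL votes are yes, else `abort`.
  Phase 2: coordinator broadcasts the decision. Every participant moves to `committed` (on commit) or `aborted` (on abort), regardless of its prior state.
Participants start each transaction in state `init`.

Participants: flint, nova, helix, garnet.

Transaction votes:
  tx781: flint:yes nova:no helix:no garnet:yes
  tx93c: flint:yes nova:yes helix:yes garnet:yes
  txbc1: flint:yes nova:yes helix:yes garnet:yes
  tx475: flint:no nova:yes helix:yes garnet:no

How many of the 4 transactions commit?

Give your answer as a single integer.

tx781: no from nova, helix -> abort (commits=0)
tx93c: all yes -> commit (commits=1)
txbc1: all yes -> commit (commits=2)
tx475: no from flint, garnet -> abort (commits=2)

Answer: 2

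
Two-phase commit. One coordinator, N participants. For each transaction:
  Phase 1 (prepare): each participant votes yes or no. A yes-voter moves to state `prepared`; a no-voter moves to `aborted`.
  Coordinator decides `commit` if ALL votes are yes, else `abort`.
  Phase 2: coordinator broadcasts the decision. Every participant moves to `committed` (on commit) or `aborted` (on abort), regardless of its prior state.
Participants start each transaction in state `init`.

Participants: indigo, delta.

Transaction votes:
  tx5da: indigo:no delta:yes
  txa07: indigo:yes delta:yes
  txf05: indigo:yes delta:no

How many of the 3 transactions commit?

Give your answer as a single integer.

tx5da: no from indigo -> abort (commits=0)
txa07: all yes -> commit (commits=1)
txf05: no from delta -> abort (commits=1)

Answer: 1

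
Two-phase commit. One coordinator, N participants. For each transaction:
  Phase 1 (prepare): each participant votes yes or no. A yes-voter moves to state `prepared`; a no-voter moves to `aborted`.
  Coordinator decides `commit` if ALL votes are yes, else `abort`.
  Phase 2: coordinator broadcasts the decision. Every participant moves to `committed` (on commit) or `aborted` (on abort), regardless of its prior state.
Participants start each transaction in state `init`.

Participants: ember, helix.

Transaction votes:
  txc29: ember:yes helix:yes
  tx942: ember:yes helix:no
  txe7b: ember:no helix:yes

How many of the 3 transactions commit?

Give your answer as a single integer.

txc29: all yes -> commit (commits=1)
tx942: no from helix -> abort (commits=1)
txe7b: no from ember -> abort (commits=1)

Answer: 1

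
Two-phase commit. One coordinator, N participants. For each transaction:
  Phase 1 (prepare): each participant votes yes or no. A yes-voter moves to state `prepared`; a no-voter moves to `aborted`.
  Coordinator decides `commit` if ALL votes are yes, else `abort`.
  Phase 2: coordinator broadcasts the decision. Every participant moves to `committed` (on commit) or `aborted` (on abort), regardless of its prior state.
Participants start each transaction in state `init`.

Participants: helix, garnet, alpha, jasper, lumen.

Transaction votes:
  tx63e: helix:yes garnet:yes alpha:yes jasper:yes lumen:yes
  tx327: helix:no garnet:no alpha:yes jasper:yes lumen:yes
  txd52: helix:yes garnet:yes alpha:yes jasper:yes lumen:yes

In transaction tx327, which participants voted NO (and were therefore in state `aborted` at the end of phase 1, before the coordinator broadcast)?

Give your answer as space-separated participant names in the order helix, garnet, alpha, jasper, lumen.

Answer: helix garnet

Derivation:
Txn tx327 phase 1: helix no -> aborted; garnet no -> aborted; alpha yes -> prepared; jasper yes -> prepared; lumen yes -> prepared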